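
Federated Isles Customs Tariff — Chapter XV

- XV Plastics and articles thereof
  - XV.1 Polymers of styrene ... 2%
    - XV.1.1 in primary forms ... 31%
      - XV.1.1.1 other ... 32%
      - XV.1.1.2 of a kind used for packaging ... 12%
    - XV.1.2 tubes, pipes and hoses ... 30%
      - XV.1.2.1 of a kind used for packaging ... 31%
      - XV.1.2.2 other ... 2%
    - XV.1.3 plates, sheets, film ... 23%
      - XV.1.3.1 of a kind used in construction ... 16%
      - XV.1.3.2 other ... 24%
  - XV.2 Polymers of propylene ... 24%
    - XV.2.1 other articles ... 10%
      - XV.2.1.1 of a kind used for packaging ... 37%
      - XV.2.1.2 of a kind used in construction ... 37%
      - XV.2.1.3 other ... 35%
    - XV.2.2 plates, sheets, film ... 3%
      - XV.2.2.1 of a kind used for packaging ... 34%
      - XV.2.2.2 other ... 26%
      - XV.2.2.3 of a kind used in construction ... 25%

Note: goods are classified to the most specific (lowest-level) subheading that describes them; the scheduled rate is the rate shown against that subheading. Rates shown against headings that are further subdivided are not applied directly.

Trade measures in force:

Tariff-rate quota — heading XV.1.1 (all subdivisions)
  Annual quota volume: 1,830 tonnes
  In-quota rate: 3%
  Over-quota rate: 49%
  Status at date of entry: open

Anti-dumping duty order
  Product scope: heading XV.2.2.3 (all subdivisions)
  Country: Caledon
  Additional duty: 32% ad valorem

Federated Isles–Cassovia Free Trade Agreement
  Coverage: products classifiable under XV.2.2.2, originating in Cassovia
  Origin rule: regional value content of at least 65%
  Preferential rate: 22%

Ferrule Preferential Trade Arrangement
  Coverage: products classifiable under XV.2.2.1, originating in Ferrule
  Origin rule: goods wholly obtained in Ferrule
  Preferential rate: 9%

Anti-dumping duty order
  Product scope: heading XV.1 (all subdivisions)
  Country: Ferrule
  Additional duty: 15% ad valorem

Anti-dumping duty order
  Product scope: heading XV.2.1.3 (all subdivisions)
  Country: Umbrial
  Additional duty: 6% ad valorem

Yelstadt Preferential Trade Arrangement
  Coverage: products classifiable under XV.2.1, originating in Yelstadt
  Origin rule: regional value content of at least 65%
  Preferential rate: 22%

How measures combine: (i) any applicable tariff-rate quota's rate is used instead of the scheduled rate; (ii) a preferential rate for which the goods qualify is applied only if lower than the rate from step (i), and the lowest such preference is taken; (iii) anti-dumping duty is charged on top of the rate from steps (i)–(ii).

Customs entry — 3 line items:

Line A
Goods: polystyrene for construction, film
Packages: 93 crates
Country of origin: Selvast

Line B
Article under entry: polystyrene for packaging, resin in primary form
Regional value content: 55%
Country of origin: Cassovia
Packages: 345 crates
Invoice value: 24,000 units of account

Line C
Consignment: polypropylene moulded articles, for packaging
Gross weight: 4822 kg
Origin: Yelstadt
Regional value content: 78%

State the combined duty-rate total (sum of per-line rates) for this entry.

41%

Line A: polystyrene → XV.1; film → XV.1.3; for construction → XV.1.3.1. Scheduled 16%. No special measure applies. → 16%.
Line B: polystyrene → XV.1; resin in primary form → XV.1.1; for packaging → XV.1.1.2. Scheduled 12%. quota on XV.1.1 open → in-quota 3%; Cassovia agreement on XV.2.2.2: XV.1.1.2 not covered. → 3%.
Line C: polypropylene → XV.2; moulded articles → XV.2.1; for packaging → XV.2.1.1. Scheduled 37%. Yelstadt agreement on XV.2.1: RVC ≥ 65% → 22% available; preferential 22%. → 22%.
Sum: 16% + 3% + 22% = 41%.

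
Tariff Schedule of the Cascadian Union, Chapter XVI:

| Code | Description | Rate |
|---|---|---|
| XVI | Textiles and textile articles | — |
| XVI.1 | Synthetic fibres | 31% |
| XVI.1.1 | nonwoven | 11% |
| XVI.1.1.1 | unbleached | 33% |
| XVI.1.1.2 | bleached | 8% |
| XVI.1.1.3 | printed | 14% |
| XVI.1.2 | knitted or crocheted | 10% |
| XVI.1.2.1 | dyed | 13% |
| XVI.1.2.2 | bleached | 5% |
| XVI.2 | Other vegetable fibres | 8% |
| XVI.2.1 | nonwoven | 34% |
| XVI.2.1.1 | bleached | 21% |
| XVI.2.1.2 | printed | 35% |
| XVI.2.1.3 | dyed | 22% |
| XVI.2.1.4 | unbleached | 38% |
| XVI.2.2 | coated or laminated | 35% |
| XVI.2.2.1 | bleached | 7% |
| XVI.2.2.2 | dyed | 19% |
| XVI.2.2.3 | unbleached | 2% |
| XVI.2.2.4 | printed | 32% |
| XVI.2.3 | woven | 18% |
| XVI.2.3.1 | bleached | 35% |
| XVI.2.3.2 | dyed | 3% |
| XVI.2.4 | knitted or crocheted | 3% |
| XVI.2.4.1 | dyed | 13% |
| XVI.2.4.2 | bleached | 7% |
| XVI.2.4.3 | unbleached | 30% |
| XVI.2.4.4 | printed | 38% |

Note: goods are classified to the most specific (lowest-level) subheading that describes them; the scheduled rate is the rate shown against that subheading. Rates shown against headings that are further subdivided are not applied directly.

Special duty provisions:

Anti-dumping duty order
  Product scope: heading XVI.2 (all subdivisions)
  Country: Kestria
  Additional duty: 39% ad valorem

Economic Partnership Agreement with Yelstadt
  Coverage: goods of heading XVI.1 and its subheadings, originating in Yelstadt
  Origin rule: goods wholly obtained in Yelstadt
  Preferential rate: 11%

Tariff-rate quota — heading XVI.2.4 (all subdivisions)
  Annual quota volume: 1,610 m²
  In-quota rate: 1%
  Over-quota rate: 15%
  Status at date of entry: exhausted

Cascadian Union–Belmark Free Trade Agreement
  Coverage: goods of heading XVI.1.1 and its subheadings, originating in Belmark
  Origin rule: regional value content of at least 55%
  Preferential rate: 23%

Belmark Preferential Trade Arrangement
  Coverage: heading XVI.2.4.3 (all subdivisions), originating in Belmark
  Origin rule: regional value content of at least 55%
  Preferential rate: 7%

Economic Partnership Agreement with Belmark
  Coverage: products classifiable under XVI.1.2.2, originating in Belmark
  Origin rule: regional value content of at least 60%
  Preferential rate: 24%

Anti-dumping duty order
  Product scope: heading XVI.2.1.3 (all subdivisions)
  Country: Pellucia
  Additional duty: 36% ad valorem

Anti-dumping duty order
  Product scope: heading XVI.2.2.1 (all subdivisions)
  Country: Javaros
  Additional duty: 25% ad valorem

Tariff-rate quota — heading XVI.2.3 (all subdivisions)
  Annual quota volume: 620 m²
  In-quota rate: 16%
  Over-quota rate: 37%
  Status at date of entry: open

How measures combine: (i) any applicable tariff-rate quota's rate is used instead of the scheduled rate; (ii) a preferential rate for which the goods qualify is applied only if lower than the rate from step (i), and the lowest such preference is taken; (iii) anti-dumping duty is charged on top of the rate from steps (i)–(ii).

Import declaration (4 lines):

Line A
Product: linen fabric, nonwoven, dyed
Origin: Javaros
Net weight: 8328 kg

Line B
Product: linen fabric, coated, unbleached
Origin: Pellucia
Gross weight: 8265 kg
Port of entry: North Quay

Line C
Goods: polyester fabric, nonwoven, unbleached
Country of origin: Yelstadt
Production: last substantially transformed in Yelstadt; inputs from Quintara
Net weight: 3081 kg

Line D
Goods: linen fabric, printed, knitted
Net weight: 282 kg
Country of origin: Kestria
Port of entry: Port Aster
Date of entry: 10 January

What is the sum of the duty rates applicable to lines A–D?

111%

Line A: linen → XVI.2; nonwoven → XVI.2.1; dyed → XVI.2.1.3. Scheduled 22%. No special measure applies. → 22%.
Line B: linen → XVI.2; coated → XVI.2.2; unbleached → XVI.2.2.3. Scheduled 2%. No special measure applies. → 2%.
Line C: polyester → XVI.1; nonwoven → XVI.1.1; unbleached → XVI.1.1.1. Scheduled 33%. Yelstadt agreement on XVI.1: not wholly obtained. → 33%.
Line D: linen → XVI.2; knitted → XVI.2.4; printed → XVI.2.4.4. Scheduled 38%. quota on XVI.2.4 exhausted → over-quota 15%; anti-dumping (Kestria, XVI.2): +39%; total 15% + 39% = 54%. → 54%.
Sum: 22% + 2% + 33% + 54% = 111%.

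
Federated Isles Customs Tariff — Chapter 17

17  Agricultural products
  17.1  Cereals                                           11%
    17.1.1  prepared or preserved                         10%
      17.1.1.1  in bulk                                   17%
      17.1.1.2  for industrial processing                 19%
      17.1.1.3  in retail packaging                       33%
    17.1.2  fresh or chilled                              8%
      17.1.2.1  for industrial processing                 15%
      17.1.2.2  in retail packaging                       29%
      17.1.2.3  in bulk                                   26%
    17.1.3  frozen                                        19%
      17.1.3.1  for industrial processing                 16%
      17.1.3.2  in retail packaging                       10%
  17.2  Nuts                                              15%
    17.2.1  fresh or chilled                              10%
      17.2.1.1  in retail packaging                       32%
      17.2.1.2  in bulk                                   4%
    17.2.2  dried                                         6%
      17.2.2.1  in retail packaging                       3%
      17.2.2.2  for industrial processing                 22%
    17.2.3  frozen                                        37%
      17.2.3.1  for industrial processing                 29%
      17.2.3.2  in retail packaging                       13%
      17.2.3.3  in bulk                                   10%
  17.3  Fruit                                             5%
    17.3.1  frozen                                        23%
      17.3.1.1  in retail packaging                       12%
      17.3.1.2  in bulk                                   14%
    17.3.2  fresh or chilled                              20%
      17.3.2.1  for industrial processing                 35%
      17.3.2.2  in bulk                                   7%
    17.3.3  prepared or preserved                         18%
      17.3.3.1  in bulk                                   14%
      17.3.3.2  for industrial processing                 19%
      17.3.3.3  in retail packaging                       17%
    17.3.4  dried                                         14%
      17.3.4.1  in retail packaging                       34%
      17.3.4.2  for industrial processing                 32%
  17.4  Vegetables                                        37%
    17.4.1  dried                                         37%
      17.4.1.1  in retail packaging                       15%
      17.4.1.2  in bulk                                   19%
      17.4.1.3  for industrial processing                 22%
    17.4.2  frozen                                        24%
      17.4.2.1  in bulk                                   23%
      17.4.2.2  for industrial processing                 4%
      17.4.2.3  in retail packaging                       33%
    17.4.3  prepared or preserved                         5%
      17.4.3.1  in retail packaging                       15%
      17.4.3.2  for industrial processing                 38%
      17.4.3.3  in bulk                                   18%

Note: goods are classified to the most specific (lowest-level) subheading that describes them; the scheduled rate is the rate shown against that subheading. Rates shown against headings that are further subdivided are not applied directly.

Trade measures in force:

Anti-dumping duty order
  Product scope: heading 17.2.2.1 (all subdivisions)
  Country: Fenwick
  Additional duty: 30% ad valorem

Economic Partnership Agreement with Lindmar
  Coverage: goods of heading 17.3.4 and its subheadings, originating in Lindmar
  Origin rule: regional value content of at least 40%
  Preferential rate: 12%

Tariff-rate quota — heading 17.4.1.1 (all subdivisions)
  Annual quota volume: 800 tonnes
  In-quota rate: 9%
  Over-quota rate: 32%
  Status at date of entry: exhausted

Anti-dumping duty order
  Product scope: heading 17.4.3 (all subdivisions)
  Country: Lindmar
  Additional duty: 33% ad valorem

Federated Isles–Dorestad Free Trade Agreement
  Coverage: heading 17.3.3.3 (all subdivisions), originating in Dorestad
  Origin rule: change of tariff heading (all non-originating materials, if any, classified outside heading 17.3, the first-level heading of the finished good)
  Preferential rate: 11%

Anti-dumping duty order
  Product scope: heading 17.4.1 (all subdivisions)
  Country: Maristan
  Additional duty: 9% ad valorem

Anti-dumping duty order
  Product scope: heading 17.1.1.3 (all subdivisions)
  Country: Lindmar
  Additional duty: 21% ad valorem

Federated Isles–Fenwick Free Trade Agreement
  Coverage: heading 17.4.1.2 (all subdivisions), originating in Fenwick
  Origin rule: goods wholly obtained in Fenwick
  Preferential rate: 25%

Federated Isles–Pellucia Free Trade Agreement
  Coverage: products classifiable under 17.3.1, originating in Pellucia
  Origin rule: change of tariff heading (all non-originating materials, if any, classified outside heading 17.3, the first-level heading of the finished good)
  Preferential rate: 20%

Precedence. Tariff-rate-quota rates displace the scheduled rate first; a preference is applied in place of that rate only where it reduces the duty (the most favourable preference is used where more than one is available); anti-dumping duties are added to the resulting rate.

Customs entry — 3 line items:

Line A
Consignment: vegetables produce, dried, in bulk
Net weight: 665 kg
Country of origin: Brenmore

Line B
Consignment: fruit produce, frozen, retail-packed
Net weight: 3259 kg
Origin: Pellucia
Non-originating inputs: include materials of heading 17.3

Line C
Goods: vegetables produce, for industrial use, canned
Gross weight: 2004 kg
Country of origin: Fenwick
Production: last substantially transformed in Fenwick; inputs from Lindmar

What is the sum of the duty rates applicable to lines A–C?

Line A: vegetables → 17.4; dried → 17.4.1; in bulk → 17.4.1.2. Scheduled 19%. No special measure applies. → 19%.
Line B: fruit → 17.3; frozen → 17.3.1; retail-packed → 17.3.1.1. Scheduled 12%. Pellucia agreement on 17.3.1: CTH not met. → 12%.
Line C: vegetables → 17.4; canned → 17.4.3; for industrial use → 17.4.3.2. Scheduled 38%. Fenwick agreement on 17.4.1.2: 17.4.3.2 not covered. → 38%.
Sum: 19% + 12% + 38% = 69%.

69%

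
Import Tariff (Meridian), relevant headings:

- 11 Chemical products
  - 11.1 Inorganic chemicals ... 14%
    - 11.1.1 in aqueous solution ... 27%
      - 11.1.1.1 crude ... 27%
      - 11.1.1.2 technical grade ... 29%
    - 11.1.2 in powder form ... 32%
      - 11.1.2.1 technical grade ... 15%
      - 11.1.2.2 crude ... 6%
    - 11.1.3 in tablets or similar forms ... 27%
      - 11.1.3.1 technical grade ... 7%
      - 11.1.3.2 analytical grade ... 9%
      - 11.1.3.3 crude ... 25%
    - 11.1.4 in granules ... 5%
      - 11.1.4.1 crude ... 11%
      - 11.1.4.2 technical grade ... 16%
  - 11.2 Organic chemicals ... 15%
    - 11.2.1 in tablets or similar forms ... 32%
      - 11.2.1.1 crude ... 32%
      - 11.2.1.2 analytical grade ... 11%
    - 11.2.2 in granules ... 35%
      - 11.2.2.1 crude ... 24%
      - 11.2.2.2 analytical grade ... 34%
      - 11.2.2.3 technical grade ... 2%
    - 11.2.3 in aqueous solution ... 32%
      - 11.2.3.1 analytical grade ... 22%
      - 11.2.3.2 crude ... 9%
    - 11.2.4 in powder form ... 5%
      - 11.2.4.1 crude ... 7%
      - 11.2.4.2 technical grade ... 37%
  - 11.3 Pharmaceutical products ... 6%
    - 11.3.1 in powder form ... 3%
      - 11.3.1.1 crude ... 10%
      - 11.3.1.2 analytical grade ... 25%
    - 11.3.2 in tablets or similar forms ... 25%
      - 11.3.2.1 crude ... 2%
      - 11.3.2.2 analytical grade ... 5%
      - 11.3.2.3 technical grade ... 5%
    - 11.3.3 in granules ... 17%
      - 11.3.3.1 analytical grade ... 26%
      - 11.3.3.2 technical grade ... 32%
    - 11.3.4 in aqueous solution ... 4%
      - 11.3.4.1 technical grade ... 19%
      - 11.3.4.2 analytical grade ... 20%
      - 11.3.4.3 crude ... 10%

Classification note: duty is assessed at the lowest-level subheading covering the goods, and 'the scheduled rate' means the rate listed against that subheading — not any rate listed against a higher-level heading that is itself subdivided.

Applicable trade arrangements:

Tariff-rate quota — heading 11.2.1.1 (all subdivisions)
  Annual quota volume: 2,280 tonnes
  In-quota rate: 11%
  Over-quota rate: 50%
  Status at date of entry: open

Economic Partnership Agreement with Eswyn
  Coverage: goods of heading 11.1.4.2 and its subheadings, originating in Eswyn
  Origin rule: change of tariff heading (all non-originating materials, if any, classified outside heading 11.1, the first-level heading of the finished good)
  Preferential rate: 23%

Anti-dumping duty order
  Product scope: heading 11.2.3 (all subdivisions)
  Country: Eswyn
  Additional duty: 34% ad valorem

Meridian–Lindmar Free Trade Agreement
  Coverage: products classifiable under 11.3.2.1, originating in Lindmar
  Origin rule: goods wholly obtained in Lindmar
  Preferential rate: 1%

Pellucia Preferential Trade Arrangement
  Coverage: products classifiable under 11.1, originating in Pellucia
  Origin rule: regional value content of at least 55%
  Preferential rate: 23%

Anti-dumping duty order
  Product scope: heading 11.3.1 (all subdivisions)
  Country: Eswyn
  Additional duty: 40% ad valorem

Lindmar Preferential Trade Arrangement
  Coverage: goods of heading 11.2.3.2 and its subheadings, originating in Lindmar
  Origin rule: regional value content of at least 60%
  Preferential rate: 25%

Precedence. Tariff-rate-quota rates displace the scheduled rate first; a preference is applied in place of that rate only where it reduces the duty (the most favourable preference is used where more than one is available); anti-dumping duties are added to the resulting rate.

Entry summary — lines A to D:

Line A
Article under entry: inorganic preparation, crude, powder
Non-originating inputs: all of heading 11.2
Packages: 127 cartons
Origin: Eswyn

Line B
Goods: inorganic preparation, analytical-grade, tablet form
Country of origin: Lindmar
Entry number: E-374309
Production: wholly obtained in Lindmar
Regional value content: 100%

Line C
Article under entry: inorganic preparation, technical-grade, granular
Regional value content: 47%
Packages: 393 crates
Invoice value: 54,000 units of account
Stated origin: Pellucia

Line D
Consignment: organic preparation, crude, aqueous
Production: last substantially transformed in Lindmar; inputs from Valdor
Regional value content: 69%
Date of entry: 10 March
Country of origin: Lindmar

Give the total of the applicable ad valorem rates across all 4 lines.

40%

Line A: inorganic → 11.1; powder → 11.1.2; crude → 11.1.2.2. Scheduled 6%. Eswyn agreement on 11.1.4.2: 11.1.2.2 not covered. → 6%.
Line B: inorganic → 11.1; tablet form → 11.1.3; analytical-grade → 11.1.3.2. Scheduled 9%. Lindmar agreement on 11.3.2.1: 11.1.3.2 not covered; Lindmar agreement on 11.2.3.2: 11.1.3.2 not covered. → 9%.
Line C: inorganic → 11.1; granular → 11.1.4; technical-grade → 11.1.4.2. Scheduled 16%. Pellucia agreement on 11.1: RVC < 55%. → 16%.
Line D: organic → 11.2; aqueous → 11.2.3; crude → 11.2.3.2. Scheduled 9%. Lindmar agreement on 11.3.2.1: 11.2.3.2 not covered; Lindmar agreement on 11.2.3.2: RVC ≥ 60% → 25% available; preference 25% not lower than 9% → no reduction. → 9%.
Sum: 6% + 9% + 16% + 9% = 40%.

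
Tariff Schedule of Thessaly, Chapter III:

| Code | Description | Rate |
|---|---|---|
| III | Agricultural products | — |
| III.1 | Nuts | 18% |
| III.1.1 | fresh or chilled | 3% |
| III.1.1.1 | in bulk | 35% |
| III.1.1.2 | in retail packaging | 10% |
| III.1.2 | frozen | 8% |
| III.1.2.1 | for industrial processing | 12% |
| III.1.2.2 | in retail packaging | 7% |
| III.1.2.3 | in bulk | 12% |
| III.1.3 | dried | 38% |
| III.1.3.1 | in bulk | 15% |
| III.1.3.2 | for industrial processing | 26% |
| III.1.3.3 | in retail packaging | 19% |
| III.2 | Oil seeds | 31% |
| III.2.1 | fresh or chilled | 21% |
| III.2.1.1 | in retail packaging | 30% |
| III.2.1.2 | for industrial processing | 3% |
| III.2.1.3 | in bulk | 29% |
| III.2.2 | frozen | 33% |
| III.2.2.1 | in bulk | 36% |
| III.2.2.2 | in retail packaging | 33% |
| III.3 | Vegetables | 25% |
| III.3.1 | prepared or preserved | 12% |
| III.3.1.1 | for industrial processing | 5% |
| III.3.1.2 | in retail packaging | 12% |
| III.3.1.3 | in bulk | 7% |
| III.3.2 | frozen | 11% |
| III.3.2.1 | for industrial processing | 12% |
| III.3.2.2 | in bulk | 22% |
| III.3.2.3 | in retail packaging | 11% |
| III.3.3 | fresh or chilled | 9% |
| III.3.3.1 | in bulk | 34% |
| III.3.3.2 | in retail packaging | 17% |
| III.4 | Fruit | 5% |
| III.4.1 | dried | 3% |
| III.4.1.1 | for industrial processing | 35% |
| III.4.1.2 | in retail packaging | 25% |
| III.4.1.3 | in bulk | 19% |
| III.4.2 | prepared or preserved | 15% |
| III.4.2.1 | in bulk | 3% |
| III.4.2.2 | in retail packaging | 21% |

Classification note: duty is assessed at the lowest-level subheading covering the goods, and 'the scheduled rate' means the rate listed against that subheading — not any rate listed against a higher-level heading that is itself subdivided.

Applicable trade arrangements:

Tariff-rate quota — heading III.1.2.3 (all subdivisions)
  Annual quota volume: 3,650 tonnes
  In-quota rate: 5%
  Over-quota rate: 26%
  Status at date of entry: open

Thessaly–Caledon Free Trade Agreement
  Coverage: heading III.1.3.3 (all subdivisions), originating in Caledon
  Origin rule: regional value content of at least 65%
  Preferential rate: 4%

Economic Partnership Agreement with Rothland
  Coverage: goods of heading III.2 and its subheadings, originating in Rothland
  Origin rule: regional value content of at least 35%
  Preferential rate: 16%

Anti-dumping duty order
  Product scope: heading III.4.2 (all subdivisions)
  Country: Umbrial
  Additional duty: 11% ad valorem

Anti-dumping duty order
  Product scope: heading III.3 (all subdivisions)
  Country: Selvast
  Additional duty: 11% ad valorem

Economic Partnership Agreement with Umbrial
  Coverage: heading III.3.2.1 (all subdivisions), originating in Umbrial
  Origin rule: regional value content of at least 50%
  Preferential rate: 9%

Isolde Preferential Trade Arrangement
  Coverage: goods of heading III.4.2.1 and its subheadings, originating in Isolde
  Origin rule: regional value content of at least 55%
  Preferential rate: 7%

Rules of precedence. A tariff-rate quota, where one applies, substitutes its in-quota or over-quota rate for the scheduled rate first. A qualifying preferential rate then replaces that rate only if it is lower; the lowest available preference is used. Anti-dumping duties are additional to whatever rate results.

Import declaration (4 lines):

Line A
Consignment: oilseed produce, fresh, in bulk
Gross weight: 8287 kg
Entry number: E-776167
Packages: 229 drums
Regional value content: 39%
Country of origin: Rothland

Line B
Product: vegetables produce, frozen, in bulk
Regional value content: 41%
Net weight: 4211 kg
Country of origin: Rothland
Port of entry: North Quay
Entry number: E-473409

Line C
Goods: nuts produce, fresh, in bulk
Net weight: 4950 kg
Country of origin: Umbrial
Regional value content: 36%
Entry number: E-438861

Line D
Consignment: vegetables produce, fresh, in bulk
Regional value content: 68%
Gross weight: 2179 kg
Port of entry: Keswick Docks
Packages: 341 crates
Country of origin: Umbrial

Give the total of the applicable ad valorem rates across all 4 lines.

Line A: oilseed → III.2; fresh → III.2.1; in bulk → III.2.1.3. Scheduled 29%. Rothland agreement on III.2: RVC ≥ 35% → 16% available; preferential 16%. → 16%.
Line B: vegetables → III.3; frozen → III.3.2; in bulk → III.3.2.2. Scheduled 22%. Rothland agreement on III.2: III.3.2.2 not covered. → 22%.
Line C: nuts → III.1; fresh → III.1.1; in bulk → III.1.1.1. Scheduled 35%. Umbrial agreement on III.3.2.1: III.1.1.1 not covered. → 35%.
Line D: vegetables → III.3; fresh → III.3.3; in bulk → III.3.3.1. Scheduled 34%. Umbrial agreement on III.3.2.1: III.3.3.1 not covered. → 34%.
Sum: 16% + 22% + 35% + 34% = 107%.

107%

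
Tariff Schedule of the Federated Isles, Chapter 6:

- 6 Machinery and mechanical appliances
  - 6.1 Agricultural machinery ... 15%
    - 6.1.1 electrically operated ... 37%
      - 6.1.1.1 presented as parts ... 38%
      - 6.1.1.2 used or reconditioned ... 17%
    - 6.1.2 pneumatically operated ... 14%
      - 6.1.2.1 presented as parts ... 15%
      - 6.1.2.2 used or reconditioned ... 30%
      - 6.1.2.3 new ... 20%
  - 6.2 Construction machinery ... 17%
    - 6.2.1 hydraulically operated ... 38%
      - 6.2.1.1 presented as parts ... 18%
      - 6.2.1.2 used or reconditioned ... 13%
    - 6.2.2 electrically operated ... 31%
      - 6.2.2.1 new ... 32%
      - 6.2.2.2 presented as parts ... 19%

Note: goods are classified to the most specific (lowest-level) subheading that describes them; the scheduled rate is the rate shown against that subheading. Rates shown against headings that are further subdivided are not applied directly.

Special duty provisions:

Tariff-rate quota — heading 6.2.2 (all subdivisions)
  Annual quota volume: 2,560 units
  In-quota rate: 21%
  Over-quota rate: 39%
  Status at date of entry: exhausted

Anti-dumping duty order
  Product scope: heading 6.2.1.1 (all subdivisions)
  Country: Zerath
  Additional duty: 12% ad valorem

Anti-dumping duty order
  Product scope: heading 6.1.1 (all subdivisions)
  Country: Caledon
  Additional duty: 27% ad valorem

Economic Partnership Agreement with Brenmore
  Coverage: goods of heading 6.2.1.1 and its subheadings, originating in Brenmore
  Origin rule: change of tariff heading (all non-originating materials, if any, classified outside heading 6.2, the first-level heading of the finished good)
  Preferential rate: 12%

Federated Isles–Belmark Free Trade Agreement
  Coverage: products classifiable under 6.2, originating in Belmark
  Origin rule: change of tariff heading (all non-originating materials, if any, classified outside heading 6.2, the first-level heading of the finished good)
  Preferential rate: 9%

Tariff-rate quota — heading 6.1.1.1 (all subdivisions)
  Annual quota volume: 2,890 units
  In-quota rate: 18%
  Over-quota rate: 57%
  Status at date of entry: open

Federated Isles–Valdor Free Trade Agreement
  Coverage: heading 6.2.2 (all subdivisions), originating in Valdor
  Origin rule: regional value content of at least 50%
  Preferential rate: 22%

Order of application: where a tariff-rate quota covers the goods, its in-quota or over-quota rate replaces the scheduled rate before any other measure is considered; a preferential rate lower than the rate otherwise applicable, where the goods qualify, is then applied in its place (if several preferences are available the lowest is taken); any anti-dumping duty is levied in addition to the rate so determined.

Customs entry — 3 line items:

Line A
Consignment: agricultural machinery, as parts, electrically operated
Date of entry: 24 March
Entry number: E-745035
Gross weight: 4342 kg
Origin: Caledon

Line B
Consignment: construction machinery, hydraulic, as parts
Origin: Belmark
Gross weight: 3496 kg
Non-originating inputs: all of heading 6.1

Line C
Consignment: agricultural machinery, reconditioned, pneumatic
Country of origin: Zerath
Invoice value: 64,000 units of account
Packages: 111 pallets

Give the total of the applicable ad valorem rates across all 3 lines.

84%

Line A: agricultural → 6.1; electrically operated → 6.1.1; as parts → 6.1.1.1. Scheduled 38%. quota on 6.1.1.1 open → in-quota 18%; anti-dumping (Caledon, 6.1.1): +27%; total 18% + 27% = 45%. → 45%.
Line B: construction → 6.2; hydraulic → 6.2.1; as parts → 6.2.1.1. Scheduled 18%. Belmark agreement on 6.2: CTH met → 9% available; preferential 9%. → 9%.
Line C: agricultural → 6.1; pneumatic → 6.1.2; reconditioned → 6.1.2.2. Scheduled 30%. No special measure applies. → 30%.
Sum: 45% + 9% + 30% = 84%.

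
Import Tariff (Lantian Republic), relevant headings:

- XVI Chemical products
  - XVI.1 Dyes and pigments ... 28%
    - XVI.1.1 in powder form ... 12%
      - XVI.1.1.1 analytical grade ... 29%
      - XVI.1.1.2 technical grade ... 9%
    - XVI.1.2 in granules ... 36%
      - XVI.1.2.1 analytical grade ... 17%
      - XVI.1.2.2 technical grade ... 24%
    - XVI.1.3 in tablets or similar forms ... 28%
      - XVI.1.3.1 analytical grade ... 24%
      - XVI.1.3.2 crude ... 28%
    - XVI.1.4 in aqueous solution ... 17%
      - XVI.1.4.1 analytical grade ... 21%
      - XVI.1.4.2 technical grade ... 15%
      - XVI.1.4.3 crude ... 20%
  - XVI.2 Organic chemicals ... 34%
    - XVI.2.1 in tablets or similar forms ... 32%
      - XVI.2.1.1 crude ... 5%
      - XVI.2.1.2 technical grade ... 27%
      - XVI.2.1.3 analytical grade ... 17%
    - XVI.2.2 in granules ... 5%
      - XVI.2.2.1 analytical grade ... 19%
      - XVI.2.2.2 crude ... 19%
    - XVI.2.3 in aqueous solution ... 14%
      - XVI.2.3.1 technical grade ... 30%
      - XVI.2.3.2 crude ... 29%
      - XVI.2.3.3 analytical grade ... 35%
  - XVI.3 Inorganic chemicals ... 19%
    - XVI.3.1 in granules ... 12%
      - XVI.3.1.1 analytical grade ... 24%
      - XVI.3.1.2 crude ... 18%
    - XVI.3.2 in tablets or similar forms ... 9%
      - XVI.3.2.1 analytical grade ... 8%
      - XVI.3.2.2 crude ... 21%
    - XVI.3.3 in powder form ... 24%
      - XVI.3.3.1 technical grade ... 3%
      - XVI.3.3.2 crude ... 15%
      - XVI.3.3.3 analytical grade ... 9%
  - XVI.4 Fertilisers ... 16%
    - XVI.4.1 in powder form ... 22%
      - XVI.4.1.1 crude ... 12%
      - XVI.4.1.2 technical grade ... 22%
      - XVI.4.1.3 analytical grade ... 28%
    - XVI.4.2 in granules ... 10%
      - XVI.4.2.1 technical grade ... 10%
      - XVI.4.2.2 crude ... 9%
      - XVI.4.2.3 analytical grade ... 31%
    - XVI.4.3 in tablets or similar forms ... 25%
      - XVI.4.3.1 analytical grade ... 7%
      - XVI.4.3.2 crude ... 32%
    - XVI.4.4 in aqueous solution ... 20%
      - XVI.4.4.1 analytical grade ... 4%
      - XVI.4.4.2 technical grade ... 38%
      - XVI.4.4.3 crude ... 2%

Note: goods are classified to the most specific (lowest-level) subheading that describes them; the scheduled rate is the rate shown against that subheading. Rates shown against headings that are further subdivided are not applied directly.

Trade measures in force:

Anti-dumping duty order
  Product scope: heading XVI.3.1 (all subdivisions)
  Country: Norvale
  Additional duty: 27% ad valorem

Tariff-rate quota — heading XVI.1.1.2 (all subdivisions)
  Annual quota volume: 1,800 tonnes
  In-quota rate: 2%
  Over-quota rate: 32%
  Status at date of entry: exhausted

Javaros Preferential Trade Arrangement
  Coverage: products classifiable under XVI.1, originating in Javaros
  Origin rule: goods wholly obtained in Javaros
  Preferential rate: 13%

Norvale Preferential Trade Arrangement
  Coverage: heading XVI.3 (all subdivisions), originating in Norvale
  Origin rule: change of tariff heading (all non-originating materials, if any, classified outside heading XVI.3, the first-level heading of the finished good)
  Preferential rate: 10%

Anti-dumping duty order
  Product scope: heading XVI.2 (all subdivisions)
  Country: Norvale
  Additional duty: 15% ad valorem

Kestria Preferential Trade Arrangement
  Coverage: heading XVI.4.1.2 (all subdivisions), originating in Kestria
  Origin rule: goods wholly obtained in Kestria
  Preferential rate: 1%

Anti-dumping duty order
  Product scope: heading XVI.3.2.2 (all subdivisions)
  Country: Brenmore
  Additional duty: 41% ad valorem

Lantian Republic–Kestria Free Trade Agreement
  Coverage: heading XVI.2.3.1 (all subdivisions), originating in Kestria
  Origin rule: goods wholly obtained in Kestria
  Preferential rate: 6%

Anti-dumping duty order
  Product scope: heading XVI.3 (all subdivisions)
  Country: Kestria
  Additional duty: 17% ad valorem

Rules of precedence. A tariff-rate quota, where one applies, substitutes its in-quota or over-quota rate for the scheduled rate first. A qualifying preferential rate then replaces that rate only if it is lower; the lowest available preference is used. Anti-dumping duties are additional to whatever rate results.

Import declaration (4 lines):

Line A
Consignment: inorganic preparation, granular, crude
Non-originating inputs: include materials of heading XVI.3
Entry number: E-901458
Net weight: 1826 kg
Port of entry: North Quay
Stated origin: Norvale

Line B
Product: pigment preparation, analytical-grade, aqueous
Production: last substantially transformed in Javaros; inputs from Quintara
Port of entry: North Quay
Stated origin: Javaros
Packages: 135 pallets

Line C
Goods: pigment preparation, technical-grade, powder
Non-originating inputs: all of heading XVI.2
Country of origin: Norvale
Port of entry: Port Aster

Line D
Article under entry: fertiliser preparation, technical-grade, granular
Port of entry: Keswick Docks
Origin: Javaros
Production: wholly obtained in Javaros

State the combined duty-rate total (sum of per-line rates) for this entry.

108%

Line A: inorganic → XVI.3; granular → XVI.3.1; crude → XVI.3.1.2. Scheduled 18%. Norvale agreement on XVI.3: CTH not met; anti-dumping (Norvale, XVI.3.1): +27%; total 18% + 27% = 45%. → 45%.
Line B: pigment → XVI.1; aqueous → XVI.1.4; analytical-grade → XVI.1.4.1. Scheduled 21%. Javaros agreement on XVI.1: not wholly obtained. → 21%.
Line C: pigment → XVI.1; powder → XVI.1.1; technical-grade → XVI.1.1.2. Scheduled 9%. quota on XVI.1.1.2 exhausted → over-quota 32%; Norvale agreement on XVI.3: XVI.1.1.2 not covered. → 32%.
Line D: fertiliser → XVI.4; granular → XVI.4.2; technical-grade → XVI.4.2.1. Scheduled 10%. Javaros agreement on XVI.1: XVI.4.2.1 not covered. → 10%.
Sum: 45% + 21% + 32% + 10% = 108%.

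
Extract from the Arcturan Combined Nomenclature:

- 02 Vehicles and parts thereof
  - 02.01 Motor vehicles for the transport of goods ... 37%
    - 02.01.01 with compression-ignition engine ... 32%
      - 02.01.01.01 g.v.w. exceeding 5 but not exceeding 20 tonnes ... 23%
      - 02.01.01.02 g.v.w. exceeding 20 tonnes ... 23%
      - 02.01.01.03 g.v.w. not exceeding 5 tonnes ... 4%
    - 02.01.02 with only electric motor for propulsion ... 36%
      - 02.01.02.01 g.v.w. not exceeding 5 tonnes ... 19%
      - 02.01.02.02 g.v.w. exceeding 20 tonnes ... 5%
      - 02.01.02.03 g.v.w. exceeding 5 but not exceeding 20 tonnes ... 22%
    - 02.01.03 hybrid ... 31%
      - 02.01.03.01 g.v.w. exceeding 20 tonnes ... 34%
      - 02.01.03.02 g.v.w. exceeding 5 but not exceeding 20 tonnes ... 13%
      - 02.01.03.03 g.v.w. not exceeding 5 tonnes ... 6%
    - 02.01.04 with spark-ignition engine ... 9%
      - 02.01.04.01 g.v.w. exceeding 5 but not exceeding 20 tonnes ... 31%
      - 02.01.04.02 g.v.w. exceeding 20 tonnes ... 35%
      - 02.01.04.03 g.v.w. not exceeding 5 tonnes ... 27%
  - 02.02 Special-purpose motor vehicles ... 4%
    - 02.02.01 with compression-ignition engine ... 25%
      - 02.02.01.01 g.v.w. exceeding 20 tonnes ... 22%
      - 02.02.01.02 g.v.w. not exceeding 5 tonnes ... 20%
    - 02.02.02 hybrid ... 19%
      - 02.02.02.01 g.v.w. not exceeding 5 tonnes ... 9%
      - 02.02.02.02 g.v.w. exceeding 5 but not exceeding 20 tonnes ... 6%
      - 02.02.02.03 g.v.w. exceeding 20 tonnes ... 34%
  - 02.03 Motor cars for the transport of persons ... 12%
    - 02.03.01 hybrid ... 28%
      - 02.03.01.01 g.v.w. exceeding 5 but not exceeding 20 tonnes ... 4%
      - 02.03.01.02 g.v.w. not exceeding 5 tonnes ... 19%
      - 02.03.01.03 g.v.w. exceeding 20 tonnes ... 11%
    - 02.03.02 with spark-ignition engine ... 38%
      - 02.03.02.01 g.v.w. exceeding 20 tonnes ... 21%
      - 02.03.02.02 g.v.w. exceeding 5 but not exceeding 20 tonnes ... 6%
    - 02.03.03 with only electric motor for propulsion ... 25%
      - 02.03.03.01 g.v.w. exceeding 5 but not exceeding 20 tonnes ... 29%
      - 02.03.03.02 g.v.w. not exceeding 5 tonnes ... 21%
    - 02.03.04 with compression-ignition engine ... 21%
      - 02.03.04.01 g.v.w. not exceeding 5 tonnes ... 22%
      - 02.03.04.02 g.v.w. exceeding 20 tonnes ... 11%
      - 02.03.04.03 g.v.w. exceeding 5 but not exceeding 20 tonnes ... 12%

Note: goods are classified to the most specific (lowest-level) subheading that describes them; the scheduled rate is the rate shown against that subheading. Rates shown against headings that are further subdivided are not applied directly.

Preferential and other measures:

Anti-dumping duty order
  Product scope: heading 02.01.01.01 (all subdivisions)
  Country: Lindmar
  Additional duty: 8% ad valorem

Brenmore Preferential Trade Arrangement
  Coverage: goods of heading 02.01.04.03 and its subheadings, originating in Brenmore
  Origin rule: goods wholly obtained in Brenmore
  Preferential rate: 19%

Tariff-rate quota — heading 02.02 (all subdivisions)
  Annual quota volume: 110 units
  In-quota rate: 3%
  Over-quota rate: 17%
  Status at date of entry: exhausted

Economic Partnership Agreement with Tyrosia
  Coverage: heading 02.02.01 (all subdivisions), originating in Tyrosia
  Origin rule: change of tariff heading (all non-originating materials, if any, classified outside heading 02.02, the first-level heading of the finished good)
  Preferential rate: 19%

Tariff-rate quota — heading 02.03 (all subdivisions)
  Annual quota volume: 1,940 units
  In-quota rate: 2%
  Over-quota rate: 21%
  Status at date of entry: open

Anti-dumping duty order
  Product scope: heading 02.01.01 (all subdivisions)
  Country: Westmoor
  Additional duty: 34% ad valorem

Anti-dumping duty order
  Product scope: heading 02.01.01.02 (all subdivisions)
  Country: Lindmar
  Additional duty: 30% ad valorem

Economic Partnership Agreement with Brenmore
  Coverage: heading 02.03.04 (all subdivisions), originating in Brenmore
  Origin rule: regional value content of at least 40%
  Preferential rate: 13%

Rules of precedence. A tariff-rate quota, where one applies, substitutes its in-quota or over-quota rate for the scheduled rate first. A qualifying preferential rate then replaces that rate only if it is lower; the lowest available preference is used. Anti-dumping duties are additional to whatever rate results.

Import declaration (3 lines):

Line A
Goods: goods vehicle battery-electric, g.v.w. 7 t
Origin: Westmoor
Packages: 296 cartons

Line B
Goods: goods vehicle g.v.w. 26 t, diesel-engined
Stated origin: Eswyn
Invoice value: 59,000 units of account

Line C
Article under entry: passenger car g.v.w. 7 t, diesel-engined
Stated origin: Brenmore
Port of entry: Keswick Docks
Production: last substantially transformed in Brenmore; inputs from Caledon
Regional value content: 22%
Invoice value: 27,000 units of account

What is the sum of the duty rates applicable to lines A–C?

Line A: goods vehicle → 02.01; battery-electric → 02.01.02; g.v.w. 7 t → 02.01.02.03. Scheduled 22%. No special measure applies. → 22%.
Line B: goods vehicle → 02.01; diesel-engined → 02.01.01; g.v.w. 26 t → 02.01.01.02. Scheduled 23%. No special measure applies. → 23%.
Line C: passenger car → 02.03; diesel-engined → 02.03.04; g.v.w. 7 t → 02.03.04.03. Scheduled 12%. quota on 02.03 open → in-quota 2%; Brenmore agreement on 02.01.04.03: 02.03.04.03 not covered; Brenmore agreement on 02.03.04: RVC < 40%. → 2%.
Sum: 22% + 23% + 2% = 47%.

47%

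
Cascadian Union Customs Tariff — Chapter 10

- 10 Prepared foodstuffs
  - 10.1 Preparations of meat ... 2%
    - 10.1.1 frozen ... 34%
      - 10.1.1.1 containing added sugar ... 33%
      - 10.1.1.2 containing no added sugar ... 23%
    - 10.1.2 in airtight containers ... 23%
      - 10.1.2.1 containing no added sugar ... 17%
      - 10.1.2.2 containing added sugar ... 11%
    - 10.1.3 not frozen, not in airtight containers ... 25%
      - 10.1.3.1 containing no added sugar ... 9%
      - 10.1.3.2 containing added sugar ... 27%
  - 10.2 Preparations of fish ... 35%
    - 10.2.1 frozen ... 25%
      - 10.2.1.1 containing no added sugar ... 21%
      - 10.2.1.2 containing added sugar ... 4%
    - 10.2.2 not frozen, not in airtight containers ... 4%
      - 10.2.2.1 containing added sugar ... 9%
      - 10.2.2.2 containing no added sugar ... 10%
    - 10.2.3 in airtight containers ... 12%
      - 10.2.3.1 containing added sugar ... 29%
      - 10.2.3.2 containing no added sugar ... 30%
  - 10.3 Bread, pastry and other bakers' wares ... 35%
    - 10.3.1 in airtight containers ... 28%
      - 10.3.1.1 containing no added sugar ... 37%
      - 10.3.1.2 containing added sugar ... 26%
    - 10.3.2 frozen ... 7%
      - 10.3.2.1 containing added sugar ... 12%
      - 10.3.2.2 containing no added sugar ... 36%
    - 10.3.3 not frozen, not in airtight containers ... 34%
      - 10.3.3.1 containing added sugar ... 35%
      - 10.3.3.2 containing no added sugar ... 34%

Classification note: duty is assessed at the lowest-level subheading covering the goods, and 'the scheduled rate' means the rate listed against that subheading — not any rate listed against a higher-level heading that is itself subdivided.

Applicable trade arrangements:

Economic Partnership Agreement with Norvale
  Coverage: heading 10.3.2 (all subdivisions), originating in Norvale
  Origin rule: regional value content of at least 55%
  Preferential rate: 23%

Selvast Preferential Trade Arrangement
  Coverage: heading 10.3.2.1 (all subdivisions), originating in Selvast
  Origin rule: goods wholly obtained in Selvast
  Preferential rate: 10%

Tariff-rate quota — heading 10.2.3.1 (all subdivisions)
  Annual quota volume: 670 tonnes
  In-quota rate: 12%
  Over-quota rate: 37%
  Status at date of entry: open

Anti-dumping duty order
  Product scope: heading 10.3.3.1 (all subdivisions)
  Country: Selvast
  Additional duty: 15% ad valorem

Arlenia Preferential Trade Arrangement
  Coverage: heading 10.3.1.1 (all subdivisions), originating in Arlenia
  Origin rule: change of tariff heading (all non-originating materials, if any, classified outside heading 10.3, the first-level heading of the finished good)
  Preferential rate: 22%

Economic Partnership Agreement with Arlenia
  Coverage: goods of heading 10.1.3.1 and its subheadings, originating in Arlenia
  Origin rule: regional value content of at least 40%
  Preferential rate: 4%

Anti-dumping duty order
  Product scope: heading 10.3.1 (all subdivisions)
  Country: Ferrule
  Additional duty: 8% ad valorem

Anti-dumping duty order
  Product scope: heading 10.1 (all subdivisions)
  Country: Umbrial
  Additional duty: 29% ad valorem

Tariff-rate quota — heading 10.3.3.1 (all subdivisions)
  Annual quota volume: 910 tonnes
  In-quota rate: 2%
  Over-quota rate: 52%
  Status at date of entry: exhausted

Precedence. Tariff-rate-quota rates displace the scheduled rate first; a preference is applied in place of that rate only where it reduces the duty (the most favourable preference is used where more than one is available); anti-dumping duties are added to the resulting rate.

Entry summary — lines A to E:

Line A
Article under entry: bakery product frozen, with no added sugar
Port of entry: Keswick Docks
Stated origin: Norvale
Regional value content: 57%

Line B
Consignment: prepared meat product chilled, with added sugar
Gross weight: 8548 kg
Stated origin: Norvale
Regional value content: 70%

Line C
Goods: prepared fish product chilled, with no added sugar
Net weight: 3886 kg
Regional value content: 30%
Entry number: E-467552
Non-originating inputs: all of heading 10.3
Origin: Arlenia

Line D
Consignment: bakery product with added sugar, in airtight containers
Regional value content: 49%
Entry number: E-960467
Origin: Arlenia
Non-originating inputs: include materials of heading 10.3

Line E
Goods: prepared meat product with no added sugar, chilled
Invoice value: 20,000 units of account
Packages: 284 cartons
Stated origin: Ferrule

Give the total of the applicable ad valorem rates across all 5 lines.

Line A: bakery product → 10.3; frozen → 10.3.2; with no added sugar → 10.3.2.2. Scheduled 36%. Norvale agreement on 10.3.2: RVC ≥ 55% → 23% available; preferential 23%. → 23%.
Line B: prepared meat product → 10.1; chilled → 10.1.3; with added sugar → 10.1.3.2. Scheduled 27%. Norvale agreement on 10.3.2: 10.1.3.2 not covered. → 27%.
Line C: prepared fish product → 10.2; chilled → 10.2.2; with no added sugar → 10.2.2.2. Scheduled 10%. Arlenia agreement on 10.3.1.1: 10.2.2.2 not covered; Arlenia agreement on 10.1.3.1: 10.2.2.2 not covered. → 10%.
Line D: bakery product → 10.3; in airtight containers → 10.3.1; with added sugar → 10.3.1.2. Scheduled 26%. Arlenia agreement on 10.3.1.1: 10.3.1.2 not covered; Arlenia agreement on 10.1.3.1: 10.3.1.2 not covered. → 26%.
Line E: prepared meat product → 10.1; chilled → 10.1.3; with no added sugar → 10.1.3.1. Scheduled 9%. No special measure applies. → 9%.
Sum: 23% + 27% + 10% + 26% + 9% = 95%.

95%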